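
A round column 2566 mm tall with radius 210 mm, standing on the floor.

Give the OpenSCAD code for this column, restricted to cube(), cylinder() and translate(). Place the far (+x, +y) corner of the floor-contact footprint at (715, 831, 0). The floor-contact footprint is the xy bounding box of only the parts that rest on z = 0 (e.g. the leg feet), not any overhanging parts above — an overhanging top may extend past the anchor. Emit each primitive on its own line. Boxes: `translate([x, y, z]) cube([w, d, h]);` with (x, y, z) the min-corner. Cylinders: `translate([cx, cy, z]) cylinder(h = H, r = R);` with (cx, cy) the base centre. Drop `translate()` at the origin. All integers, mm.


translate([505, 621, 0]) cylinder(h = 2566, r = 210);


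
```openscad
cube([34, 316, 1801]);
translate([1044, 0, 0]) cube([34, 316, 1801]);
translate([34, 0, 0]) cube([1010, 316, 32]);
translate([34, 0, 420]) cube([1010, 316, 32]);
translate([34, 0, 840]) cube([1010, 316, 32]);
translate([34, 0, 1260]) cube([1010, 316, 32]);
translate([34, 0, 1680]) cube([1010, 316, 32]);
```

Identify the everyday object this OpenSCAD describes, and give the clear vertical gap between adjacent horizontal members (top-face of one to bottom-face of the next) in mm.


A bookshelf. The clear shelf gap is 388 mm.

Two tall side panels with 5 horizontal boards between them — a bookshelf. The first two shelf undersides are at z = 0 and z = 420; with shelf thickness 32, the clear gap is 420 − 0 − 32 = 388 mm.


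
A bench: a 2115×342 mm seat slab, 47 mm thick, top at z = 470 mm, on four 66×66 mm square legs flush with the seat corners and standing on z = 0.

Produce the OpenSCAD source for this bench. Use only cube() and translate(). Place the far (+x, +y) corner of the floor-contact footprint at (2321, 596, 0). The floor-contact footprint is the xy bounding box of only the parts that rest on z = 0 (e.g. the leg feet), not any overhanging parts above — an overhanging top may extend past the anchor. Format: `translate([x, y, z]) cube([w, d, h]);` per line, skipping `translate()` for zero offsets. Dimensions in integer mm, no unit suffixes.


// leg_h = 470 − 47 = 423
translate([206, 254, 423]) cube([2115, 342, 47]);
translate([206, 254, 0]) cube([66, 66, 423]);
translate([206, 530, 0]) cube([66, 66, 423]);
translate([2255, 254, 0]) cube([66, 66, 423]);
translate([2255, 530, 0]) cube([66, 66, 423]);


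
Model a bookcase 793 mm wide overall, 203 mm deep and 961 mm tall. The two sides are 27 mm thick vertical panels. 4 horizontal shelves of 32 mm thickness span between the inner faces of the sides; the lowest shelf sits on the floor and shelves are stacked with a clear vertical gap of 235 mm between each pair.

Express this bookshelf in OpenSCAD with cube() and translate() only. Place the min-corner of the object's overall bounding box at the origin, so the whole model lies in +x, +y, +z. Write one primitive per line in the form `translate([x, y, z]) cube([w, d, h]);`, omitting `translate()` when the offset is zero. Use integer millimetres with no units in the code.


cube([27, 203, 961]);
translate([766, 0, 0]) cube([27, 203, 961]);
translate([27, 0, 0]) cube([739, 203, 32]);
translate([27, 0, 267]) cube([739, 203, 32]);
translate([27, 0, 534]) cube([739, 203, 32]);
translate([27, 0, 801]) cube([739, 203, 32]);


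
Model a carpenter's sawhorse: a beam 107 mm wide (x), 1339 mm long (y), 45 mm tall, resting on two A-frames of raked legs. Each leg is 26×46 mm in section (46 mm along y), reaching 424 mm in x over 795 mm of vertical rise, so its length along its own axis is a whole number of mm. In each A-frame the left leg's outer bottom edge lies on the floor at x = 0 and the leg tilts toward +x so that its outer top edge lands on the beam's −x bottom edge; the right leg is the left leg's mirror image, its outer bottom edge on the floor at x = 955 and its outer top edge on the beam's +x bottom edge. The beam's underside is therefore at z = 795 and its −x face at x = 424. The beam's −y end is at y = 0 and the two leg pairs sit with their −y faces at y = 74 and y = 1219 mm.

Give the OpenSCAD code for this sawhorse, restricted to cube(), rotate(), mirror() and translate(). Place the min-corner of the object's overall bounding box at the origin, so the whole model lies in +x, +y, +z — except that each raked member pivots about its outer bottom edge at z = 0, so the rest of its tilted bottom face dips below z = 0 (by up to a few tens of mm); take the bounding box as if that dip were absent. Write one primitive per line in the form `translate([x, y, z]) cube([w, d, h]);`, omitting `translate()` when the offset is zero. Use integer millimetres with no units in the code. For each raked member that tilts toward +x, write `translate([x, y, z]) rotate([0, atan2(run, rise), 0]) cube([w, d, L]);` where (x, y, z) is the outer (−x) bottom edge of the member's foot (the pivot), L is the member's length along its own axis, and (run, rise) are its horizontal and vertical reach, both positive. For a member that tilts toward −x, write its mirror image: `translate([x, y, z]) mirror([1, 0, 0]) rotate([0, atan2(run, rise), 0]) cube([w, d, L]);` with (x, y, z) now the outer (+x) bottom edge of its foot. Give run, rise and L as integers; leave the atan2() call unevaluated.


translate([424, 0, 795]) cube([107, 1339, 45]);
translate([0, 74, 0]) rotate([0, atan2(424, 795), 0]) cube([26, 46, 901]);
translate([955, 74, 0]) mirror([1, 0, 0]) rotate([0, atan2(424, 795), 0]) cube([26, 46, 901]);
translate([0, 1219, 0]) rotate([0, atan2(424, 795), 0]) cube([26, 46, 901]);
translate([955, 1219, 0]) mirror([1, 0, 0]) rotate([0, atan2(424, 795), 0]) cube([26, 46, 901]);


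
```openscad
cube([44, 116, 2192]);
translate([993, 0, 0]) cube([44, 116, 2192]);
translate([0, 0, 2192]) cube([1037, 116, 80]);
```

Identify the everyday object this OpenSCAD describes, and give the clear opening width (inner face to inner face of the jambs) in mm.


A door frame. The clear opening width is 949 mm.

Two 2192 mm tall posts with a header on top — a door frame. The left jamb is 44 mm wide at x = 0; the right jamb starts at x = 993. The clear opening is 993 − 44 = 949 mm.


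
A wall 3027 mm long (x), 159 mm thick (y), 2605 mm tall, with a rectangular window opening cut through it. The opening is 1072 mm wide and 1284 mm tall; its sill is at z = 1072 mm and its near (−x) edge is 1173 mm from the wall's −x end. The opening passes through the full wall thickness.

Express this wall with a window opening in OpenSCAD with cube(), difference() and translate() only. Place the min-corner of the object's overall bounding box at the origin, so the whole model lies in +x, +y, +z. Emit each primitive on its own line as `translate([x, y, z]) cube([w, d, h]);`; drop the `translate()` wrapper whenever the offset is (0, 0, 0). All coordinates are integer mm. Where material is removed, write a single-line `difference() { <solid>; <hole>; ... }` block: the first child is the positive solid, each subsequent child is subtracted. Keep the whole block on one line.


difference() { cube([3027, 159, 2605]); translate([1173, 0, 1072]) cube([1072, 159, 1284]); }


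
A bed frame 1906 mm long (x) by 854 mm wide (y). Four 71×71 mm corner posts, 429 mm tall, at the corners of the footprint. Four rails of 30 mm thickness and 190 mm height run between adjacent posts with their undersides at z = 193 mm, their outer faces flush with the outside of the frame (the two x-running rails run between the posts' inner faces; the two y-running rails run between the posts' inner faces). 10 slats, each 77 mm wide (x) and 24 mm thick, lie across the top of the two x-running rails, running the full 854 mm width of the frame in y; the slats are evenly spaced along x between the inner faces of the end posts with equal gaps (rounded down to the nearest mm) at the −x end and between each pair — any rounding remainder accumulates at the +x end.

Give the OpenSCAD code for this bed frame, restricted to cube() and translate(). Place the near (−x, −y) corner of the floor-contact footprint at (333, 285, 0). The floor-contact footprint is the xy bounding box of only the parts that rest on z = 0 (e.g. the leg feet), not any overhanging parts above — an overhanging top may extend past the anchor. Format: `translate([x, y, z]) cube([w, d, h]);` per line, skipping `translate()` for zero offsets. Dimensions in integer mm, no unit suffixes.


// slat z = rail_z + rail_h = 193 + 190 = 383
// slat gap = ⌊(1764 − 10·77) / 11⌋ = 90
translate([333, 285, 0]) cube([71, 71, 429]);
translate([333, 1068, 0]) cube([71, 71, 429]);
translate([2168, 285, 0]) cube([71, 71, 429]);
translate([2168, 1068, 0]) cube([71, 71, 429]);
translate([404, 285, 193]) cube([1764, 30, 190]);
translate([404, 1109, 193]) cube([1764, 30, 190]);
translate([333, 356, 193]) cube([30, 712, 190]);
translate([2209, 356, 193]) cube([30, 712, 190]);
translate([494, 285, 383]) cube([77, 854, 24]);
translate([661, 285, 383]) cube([77, 854, 24]);
translate([828, 285, 383]) cube([77, 854, 24]);
translate([995, 285, 383]) cube([77, 854, 24]);
translate([1162, 285, 383]) cube([77, 854, 24]);
translate([1329, 285, 383]) cube([77, 854, 24]);
translate([1496, 285, 383]) cube([77, 854, 24]);
translate([1663, 285, 383]) cube([77, 854, 24]);
translate([1830, 285, 383]) cube([77, 854, 24]);
translate([1997, 285, 383]) cube([77, 854, 24]);


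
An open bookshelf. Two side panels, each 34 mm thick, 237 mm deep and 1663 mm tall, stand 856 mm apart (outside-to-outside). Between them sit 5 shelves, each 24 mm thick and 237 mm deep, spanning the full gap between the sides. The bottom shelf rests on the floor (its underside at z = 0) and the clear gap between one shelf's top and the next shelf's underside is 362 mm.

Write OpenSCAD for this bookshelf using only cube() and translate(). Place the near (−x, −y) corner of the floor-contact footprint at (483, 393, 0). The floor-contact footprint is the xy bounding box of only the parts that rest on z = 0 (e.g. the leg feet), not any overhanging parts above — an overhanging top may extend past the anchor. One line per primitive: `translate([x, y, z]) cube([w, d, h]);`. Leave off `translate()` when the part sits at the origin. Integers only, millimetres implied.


translate([483, 393, 0]) cube([34, 237, 1663]);
translate([1305, 393, 0]) cube([34, 237, 1663]);
translate([517, 393, 0]) cube([788, 237, 24]);
translate([517, 393, 386]) cube([788, 237, 24]);
translate([517, 393, 772]) cube([788, 237, 24]);
translate([517, 393, 1158]) cube([788, 237, 24]);
translate([517, 393, 1544]) cube([788, 237, 24]);


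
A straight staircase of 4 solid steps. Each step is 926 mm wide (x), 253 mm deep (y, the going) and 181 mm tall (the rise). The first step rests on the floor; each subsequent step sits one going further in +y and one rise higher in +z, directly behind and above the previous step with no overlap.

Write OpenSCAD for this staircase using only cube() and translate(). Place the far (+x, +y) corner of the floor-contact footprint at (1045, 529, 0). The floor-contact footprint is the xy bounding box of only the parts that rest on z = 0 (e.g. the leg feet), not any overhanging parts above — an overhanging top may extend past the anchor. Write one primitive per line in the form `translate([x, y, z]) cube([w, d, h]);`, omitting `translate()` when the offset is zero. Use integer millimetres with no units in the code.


translate([119, 276, 0]) cube([926, 253, 181]);
translate([119, 529, 181]) cube([926, 253, 181]);
translate([119, 782, 362]) cube([926, 253, 181]);
translate([119, 1035, 543]) cube([926, 253, 181]);


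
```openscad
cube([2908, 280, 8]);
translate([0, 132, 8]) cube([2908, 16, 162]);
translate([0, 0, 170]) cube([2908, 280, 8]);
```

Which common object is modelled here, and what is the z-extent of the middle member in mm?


An I-beam. The web height is 162 mm.

Two wide flanges with a thin centred web — an I-beam. Overall 178 mm minus two 8 mm flanges gives a web of 178 − 2·8 = 162 mm.


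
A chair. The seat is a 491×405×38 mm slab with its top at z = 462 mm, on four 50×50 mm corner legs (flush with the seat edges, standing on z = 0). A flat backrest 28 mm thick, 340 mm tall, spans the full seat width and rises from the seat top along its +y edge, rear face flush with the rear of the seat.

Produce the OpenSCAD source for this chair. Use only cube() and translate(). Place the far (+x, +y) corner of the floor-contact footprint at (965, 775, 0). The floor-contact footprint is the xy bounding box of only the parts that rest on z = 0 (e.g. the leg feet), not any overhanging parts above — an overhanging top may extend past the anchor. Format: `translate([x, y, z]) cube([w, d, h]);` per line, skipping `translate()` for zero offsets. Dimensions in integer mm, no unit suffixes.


translate([474, 370, 424]) cube([491, 405, 38]);
translate([474, 370, 0]) cube([50, 50, 424]);
translate([915, 370, 0]) cube([50, 50, 424]);
translate([474, 725, 0]) cube([50, 50, 424]);
translate([915, 725, 0]) cube([50, 50, 424]);
translate([474, 747, 462]) cube([491, 28, 340]);


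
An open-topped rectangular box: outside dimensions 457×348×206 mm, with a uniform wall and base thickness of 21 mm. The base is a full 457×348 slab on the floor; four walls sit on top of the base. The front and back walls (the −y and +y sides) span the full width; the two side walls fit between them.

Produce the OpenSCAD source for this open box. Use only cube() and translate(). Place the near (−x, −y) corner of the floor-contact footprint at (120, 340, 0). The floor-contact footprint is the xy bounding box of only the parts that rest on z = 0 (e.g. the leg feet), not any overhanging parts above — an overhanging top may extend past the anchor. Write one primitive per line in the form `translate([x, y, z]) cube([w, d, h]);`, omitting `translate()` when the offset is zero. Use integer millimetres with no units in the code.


translate([120, 340, 0]) cube([457, 348, 21]);
translate([120, 340, 21]) cube([457, 21, 185]);
translate([120, 667, 21]) cube([457, 21, 185]);
translate([120, 361, 21]) cube([21, 306, 185]);
translate([556, 361, 21]) cube([21, 306, 185]);


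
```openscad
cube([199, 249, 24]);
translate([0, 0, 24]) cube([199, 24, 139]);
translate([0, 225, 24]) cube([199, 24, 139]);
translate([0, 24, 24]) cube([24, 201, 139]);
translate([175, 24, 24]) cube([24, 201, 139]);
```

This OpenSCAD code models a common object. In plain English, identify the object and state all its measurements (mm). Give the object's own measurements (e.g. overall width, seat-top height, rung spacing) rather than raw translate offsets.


An open-topped rectangular box: outside dimensions 199×249×163 mm, with a uniform wall and base thickness of 24 mm. The base is a full 199×249 slab on the floor; four walls sit on top of the base. The front and back walls (the −y and +y sides) span the full width; the two side walls fit between them.


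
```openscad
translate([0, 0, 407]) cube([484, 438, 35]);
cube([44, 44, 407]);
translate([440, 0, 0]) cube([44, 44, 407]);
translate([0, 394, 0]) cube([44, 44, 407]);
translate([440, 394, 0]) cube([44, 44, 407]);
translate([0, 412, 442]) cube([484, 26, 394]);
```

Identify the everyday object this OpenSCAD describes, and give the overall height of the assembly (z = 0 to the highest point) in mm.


A chair. The overall height is 836 mm.

A slab on four corner posts with a tall panel at the back — a chair. The seat slab sits at z = 407 with thickness 35, and the 394 mm backrest starts at the seat top, so the overall height is 407 + 35 + 394 = 836 mm.


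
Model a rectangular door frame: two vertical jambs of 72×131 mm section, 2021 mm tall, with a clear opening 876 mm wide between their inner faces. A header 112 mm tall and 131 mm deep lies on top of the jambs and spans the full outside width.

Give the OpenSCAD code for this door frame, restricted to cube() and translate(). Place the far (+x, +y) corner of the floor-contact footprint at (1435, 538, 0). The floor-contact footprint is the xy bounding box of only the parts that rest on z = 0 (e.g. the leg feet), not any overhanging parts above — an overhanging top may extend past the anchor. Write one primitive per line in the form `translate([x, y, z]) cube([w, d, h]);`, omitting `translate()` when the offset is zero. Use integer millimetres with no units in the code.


translate([415, 407, 0]) cube([72, 131, 2021]);
translate([1363, 407, 0]) cube([72, 131, 2021]);
translate([415, 407, 2021]) cube([1020, 131, 112]);


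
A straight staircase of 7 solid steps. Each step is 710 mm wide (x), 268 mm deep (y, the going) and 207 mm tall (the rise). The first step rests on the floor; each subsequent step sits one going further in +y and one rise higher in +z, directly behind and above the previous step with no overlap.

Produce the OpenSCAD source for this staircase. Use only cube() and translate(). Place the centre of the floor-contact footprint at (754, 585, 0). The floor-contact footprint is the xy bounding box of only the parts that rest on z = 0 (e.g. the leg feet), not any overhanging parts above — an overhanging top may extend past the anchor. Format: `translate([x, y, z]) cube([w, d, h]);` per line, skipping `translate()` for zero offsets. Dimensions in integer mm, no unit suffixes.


translate([399, 451, 0]) cube([710, 268, 207]);
translate([399, 719, 207]) cube([710, 268, 207]);
translate([399, 987, 414]) cube([710, 268, 207]);
translate([399, 1255, 621]) cube([710, 268, 207]);
translate([399, 1523, 828]) cube([710, 268, 207]);
translate([399, 1791, 1035]) cube([710, 268, 207]);
translate([399, 2059, 1242]) cube([710, 268, 207]);


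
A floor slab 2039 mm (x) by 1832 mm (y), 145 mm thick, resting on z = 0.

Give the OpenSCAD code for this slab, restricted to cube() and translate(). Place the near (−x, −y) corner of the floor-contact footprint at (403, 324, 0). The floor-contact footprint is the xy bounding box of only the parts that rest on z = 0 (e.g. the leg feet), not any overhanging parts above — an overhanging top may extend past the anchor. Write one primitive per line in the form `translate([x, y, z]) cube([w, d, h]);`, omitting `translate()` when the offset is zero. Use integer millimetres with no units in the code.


translate([403, 324, 0]) cube([2039, 1832, 145]);


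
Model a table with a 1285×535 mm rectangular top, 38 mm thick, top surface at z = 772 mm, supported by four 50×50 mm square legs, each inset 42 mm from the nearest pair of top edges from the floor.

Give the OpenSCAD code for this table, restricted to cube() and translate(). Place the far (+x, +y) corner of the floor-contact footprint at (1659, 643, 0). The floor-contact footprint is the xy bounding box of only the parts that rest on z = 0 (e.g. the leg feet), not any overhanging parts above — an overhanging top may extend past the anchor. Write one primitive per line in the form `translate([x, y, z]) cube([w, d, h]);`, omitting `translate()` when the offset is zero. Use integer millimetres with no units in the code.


// leg_h = 772 - 38 = 734
translate([416, 150, 734]) cube([1285, 535, 38]);
translate([458, 192, 0]) cube([50, 50, 734]);
translate([1609, 192, 0]) cube([50, 50, 734]);
translate([458, 593, 0]) cube([50, 50, 734]);
translate([1609, 593, 0]) cube([50, 50, 734]);


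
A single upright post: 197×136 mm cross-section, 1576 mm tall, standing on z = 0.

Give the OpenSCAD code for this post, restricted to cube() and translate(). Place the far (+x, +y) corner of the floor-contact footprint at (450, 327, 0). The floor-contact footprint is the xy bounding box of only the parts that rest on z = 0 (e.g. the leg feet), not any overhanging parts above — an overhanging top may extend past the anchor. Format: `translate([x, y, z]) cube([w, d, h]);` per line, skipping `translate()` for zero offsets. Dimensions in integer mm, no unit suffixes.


translate([253, 191, 0]) cube([197, 136, 1576]);


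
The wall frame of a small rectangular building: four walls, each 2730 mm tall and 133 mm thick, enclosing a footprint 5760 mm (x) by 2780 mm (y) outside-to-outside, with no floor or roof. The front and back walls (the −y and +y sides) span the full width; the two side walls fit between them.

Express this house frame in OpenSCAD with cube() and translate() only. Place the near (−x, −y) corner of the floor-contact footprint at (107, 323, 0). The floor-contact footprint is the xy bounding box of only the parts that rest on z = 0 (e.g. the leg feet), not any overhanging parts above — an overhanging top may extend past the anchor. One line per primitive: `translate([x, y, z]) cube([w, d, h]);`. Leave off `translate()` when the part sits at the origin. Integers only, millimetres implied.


translate([107, 323, 0]) cube([5760, 133, 2730]);
translate([107, 2970, 0]) cube([5760, 133, 2730]);
translate([107, 456, 0]) cube([133, 2514, 2730]);
translate([5734, 456, 0]) cube([133, 2514, 2730]);


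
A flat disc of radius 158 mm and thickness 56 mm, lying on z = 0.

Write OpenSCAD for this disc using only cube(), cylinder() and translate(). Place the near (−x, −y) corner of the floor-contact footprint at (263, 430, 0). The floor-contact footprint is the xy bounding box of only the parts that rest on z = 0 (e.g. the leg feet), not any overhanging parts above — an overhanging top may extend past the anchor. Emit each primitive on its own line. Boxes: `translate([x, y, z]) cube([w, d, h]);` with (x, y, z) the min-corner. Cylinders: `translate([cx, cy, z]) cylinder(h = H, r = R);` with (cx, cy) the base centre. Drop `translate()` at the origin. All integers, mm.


translate([421, 588, 0]) cylinder(h = 56, r = 158);


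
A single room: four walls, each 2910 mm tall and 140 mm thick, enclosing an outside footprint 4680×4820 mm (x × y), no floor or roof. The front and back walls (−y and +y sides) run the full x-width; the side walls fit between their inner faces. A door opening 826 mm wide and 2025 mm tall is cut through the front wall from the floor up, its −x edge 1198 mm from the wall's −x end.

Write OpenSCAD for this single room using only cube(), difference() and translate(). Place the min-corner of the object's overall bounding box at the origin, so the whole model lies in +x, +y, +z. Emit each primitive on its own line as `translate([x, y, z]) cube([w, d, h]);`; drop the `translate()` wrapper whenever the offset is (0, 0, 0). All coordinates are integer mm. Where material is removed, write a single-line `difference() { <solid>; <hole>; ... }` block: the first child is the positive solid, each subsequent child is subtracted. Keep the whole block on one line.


difference() { cube([4680, 140, 2910]); translate([1198, 0, 0]) cube([826, 140, 2025]); }
translate([0, 4680, 0]) cube([4680, 140, 2910]);
translate([0, 140, 0]) cube([140, 4540, 2910]);
translate([4540, 140, 0]) cube([140, 4540, 2910]);


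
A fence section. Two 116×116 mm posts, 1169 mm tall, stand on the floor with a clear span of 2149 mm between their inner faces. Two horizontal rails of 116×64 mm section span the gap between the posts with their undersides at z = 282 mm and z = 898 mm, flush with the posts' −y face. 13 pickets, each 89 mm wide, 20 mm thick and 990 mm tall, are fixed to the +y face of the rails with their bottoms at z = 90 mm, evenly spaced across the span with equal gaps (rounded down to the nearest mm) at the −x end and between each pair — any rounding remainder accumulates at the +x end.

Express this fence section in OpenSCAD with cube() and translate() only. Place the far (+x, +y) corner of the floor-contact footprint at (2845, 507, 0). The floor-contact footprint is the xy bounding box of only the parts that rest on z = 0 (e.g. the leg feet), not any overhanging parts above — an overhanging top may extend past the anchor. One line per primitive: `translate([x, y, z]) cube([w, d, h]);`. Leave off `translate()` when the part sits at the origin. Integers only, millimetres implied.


translate([464, 391, 0]) cube([116, 116, 1169]);
translate([2729, 391, 0]) cube([116, 116, 1169]);
translate([580, 391, 282]) cube([2149, 116, 64]);
translate([580, 391, 898]) cube([2149, 116, 64]);
translate([650, 507, 90]) cube([89, 20, 990]);
translate([809, 507, 90]) cube([89, 20, 990]);
translate([968, 507, 90]) cube([89, 20, 990]);
translate([1127, 507, 90]) cube([89, 20, 990]);
translate([1286, 507, 90]) cube([89, 20, 990]);
translate([1445, 507, 90]) cube([89, 20, 990]);
translate([1604, 507, 90]) cube([89, 20, 990]);
translate([1763, 507, 90]) cube([89, 20, 990]);
translate([1922, 507, 90]) cube([89, 20, 990]);
translate([2081, 507, 90]) cube([89, 20, 990]);
translate([2240, 507, 90]) cube([89, 20, 990]);
translate([2399, 507, 90]) cube([89, 20, 990]);
translate([2558, 507, 90]) cube([89, 20, 990]);


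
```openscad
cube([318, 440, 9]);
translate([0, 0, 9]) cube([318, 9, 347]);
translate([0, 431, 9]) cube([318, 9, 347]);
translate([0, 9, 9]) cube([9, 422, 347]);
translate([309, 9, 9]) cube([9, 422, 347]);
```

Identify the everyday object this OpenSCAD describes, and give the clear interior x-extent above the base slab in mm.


An open box. The internal width is 300 mm.

A 318×440 base slab with four walls standing on it — an open box. The base is 318 mm wide and the walls are 9 mm thick, so the internal width is 318 − 2 × 9 = 300 mm.


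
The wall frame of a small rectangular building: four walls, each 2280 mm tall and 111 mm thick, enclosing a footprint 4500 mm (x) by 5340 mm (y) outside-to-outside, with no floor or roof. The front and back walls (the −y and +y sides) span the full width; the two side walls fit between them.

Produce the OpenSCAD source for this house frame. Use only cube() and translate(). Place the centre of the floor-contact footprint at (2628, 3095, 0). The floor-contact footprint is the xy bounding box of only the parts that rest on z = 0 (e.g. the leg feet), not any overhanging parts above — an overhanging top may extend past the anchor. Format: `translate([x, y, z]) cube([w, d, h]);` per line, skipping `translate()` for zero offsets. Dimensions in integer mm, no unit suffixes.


translate([378, 425, 0]) cube([4500, 111, 2280]);
translate([378, 5654, 0]) cube([4500, 111, 2280]);
translate([378, 536, 0]) cube([111, 5118, 2280]);
translate([4767, 536, 0]) cube([111, 5118, 2280]);


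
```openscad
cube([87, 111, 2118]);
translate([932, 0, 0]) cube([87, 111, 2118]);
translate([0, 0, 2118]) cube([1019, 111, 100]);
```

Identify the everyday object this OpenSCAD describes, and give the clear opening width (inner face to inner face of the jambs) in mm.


A door frame. The clear opening width is 845 mm.

Two 2118 mm tall posts with a header on top — a door frame. The left jamb is 87 mm wide at x = 0; the right jamb starts at x = 932. The clear opening is 932 − 87 = 845 mm.


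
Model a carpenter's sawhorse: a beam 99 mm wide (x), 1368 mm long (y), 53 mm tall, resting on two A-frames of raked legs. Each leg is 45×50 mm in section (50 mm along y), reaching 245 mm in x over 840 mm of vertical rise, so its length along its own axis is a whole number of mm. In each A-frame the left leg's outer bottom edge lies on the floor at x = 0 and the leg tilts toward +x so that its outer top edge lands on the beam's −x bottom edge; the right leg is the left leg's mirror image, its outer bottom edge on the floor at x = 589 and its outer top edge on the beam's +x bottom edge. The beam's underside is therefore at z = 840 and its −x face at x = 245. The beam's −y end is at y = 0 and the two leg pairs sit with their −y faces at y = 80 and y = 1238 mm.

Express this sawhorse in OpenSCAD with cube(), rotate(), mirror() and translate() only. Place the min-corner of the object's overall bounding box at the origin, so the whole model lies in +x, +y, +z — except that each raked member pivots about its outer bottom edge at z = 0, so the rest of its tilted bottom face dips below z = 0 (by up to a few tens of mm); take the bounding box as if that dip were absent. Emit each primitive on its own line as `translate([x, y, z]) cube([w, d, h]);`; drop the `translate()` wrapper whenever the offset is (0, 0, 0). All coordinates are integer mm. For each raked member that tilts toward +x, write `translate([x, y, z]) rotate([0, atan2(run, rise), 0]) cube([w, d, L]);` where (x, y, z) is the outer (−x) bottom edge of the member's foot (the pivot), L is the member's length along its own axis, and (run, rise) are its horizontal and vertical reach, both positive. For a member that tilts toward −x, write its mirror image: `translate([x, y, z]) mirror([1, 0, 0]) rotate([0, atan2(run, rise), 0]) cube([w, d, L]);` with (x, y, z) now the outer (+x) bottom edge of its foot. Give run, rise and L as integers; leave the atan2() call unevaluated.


translate([245, 0, 840]) cube([99, 1368, 53]);
translate([0, 80, 0]) rotate([0, atan2(245, 840), 0]) cube([45, 50, 875]);
translate([589, 80, 0]) mirror([1, 0, 0]) rotate([0, atan2(245, 840), 0]) cube([45, 50, 875]);
translate([0, 1238, 0]) rotate([0, atan2(245, 840), 0]) cube([45, 50, 875]);
translate([589, 1238, 0]) mirror([1, 0, 0]) rotate([0, atan2(245, 840), 0]) cube([45, 50, 875]);


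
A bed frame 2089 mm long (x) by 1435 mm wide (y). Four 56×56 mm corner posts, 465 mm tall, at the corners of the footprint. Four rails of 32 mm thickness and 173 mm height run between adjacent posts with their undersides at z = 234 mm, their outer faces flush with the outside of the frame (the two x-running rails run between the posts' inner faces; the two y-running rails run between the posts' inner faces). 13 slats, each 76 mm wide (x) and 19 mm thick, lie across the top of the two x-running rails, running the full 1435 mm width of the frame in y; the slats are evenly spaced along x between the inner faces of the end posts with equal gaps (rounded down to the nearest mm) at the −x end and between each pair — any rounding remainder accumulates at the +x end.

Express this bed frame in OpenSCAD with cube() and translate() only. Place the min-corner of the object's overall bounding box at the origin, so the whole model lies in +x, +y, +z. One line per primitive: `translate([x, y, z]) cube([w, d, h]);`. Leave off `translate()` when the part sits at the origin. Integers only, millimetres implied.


cube([56, 56, 465]);
translate([0, 1379, 0]) cube([56, 56, 465]);
translate([2033, 0, 0]) cube([56, 56, 465]);
translate([2033, 1379, 0]) cube([56, 56, 465]);
translate([56, 0, 234]) cube([1977, 32, 173]);
translate([56, 1403, 234]) cube([1977, 32, 173]);
translate([0, 56, 234]) cube([32, 1323, 173]);
translate([2057, 56, 234]) cube([32, 1323, 173]);
translate([126, 0, 407]) cube([76, 1435, 19]);
translate([272, 0, 407]) cube([76, 1435, 19]);
translate([418, 0, 407]) cube([76, 1435, 19]);
translate([564, 0, 407]) cube([76, 1435, 19]);
translate([710, 0, 407]) cube([76, 1435, 19]);
translate([856, 0, 407]) cube([76, 1435, 19]);
translate([1002, 0, 407]) cube([76, 1435, 19]);
translate([1148, 0, 407]) cube([76, 1435, 19]);
translate([1294, 0, 407]) cube([76, 1435, 19]);
translate([1440, 0, 407]) cube([76, 1435, 19]);
translate([1586, 0, 407]) cube([76, 1435, 19]);
translate([1732, 0, 407]) cube([76, 1435, 19]);
translate([1878, 0, 407]) cube([76, 1435, 19]);


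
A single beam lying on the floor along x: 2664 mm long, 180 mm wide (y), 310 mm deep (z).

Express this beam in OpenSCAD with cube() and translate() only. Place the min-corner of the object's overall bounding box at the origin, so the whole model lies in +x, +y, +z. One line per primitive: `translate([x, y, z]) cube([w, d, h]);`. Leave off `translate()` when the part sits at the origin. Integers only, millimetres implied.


cube([2664, 180, 310]);


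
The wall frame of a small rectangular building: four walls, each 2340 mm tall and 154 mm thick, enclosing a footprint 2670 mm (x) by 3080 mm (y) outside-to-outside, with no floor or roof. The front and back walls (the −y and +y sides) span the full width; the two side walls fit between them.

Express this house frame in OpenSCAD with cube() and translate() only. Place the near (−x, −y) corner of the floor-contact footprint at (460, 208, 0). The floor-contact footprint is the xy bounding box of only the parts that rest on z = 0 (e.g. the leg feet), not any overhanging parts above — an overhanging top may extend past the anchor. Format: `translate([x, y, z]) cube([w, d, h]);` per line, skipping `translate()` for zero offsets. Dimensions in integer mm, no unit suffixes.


translate([460, 208, 0]) cube([2670, 154, 2340]);
translate([460, 3134, 0]) cube([2670, 154, 2340]);
translate([460, 362, 0]) cube([154, 2772, 2340]);
translate([2976, 362, 0]) cube([154, 2772, 2340]);


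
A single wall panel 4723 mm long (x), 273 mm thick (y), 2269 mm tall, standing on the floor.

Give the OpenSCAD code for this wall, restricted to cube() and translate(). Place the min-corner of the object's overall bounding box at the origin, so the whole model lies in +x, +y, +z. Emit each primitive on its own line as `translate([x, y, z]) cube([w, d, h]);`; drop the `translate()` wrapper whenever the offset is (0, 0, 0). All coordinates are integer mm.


cube([4723, 273, 2269]);


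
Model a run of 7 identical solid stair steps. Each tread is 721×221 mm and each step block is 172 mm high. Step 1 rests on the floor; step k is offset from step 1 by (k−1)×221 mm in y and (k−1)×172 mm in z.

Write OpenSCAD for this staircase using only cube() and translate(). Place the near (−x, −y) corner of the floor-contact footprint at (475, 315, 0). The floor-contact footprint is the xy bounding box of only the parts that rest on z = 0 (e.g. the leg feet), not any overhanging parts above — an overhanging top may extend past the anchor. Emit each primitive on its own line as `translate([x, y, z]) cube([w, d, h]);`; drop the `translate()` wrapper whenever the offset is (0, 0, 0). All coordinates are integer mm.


translate([475, 315, 0]) cube([721, 221, 172]);
translate([475, 536, 172]) cube([721, 221, 172]);
translate([475, 757, 344]) cube([721, 221, 172]);
translate([475, 978, 516]) cube([721, 221, 172]);
translate([475, 1199, 688]) cube([721, 221, 172]);
translate([475, 1420, 860]) cube([721, 221, 172]);
translate([475, 1641, 1032]) cube([721, 221, 172]);


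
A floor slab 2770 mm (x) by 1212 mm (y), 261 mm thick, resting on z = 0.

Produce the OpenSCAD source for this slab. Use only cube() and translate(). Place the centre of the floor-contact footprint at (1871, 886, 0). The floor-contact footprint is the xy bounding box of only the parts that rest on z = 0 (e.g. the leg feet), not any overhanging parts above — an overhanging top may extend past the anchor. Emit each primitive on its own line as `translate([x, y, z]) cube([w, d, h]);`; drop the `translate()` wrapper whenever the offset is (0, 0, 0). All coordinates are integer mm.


translate([486, 280, 0]) cube([2770, 1212, 261]);


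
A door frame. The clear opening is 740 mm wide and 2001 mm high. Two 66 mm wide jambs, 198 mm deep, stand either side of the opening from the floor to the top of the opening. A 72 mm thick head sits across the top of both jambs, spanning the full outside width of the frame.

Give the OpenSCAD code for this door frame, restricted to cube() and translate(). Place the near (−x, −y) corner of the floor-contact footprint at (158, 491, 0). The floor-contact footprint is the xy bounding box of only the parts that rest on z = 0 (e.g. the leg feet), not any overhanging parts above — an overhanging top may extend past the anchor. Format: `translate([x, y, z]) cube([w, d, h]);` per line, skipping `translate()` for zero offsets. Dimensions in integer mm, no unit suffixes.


translate([158, 491, 0]) cube([66, 198, 2001]);
translate([964, 491, 0]) cube([66, 198, 2001]);
translate([158, 491, 2001]) cube([872, 198, 72]);


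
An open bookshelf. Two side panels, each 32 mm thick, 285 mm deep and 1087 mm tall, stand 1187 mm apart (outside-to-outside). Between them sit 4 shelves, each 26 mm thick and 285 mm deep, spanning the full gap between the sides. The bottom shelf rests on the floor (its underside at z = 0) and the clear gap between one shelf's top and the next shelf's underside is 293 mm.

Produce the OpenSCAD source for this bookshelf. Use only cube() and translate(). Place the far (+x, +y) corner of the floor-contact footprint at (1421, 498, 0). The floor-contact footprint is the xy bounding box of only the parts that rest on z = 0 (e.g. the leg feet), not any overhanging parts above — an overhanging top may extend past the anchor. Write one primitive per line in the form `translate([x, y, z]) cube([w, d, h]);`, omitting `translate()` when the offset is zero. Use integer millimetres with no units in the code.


translate([234, 213, 0]) cube([32, 285, 1087]);
translate([1389, 213, 0]) cube([32, 285, 1087]);
translate([266, 213, 0]) cube([1123, 285, 26]);
translate([266, 213, 319]) cube([1123, 285, 26]);
translate([266, 213, 638]) cube([1123, 285, 26]);
translate([266, 213, 957]) cube([1123, 285, 26]);


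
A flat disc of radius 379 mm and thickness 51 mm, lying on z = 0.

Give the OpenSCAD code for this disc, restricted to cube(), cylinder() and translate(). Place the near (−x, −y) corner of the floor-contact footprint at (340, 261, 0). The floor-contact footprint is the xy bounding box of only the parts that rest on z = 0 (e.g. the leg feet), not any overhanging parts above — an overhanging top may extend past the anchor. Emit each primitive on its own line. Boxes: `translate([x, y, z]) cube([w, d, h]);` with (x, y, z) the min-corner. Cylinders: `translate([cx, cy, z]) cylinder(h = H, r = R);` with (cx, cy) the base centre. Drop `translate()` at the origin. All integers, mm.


translate([719, 640, 0]) cylinder(h = 51, r = 379);


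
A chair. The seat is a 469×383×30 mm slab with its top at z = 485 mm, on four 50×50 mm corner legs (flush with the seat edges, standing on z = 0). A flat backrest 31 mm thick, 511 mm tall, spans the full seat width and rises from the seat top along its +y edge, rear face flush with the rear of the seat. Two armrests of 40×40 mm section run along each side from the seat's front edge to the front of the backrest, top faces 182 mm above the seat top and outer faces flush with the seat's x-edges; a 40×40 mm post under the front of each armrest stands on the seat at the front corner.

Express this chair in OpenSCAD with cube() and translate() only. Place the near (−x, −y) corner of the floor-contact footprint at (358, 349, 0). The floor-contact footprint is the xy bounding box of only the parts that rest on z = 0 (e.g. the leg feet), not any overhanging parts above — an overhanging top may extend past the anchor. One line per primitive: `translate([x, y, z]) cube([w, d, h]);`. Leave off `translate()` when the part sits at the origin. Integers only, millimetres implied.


translate([358, 349, 455]) cube([469, 383, 30]);
translate([358, 349, 0]) cube([50, 50, 455]);
translate([777, 349, 0]) cube([50, 50, 455]);
translate([358, 682, 0]) cube([50, 50, 455]);
translate([777, 682, 0]) cube([50, 50, 455]);
translate([358, 701, 485]) cube([469, 31, 511]);
translate([358, 349, 627]) cube([40, 352, 40]);
translate([787, 349, 627]) cube([40, 352, 40]);
translate([358, 349, 485]) cube([40, 40, 142]);
translate([787, 349, 485]) cube([40, 40, 142]);


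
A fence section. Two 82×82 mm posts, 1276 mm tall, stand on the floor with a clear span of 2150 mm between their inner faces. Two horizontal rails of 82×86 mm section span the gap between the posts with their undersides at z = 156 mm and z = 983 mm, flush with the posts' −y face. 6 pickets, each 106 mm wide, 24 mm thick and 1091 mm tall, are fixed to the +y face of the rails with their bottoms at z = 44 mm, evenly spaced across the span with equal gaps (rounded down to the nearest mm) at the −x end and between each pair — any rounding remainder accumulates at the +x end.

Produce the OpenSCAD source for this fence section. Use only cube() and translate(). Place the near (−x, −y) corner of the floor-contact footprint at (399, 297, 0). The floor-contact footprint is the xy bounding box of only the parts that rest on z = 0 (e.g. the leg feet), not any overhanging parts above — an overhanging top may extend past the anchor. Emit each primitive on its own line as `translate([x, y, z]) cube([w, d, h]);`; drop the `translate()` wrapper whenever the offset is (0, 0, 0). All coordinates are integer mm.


translate([399, 297, 0]) cube([82, 82, 1276]);
translate([2631, 297, 0]) cube([82, 82, 1276]);
translate([481, 297, 156]) cube([2150, 82, 86]);
translate([481, 297, 983]) cube([2150, 82, 86]);
translate([697, 379, 44]) cube([106, 24, 1091]);
translate([1019, 379, 44]) cube([106, 24, 1091]);
translate([1341, 379, 44]) cube([106, 24, 1091]);
translate([1663, 379, 44]) cube([106, 24, 1091]);
translate([1985, 379, 44]) cube([106, 24, 1091]);
translate([2307, 379, 44]) cube([106, 24, 1091]);
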